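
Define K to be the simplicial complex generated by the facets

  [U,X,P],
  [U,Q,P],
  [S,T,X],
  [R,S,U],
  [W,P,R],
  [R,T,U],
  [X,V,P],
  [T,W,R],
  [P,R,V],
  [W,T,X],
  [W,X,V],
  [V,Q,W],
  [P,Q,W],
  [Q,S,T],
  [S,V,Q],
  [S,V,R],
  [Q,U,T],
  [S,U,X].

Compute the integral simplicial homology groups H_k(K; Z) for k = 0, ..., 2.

Order the vertices as P < Q < R < S < T < U < V < W < X. Listing each simplex with vertices in this order, K has dimension 2 with simplices:

  0-simplices (9): P, Q, R, S, T, U, V, W, X
  1-simplices (27): PQ, PR, PU, PV, PW, PX, QS, QT, QU, QV, QW, RS, RT, RU, RV, RW, ST, SU, SV, SX, TU, TW, TX, UX, VW, VX, WX
  2-simplices (18): PQU, PQW, PRV, PRW, PUX, PVX, QST, QSV, QTU, QVW, RSU, RSV, RTU, RTW, STX, SUX, TWX, VWX

so the chain groups are C_0 ≅ Z^9, C_1 ≅ Z^27, C_2 ≅ Z^18.

Boundary ∂_1: C_1 → C_0 maps an edge to its endpoints' difference, ∂[p,q] = q − p. For instance
  ∂SU = U − S.
The 9×27 boundary matrix has rank 8 and Smith normal form diag(1,1,1,1,1,1,1,1).

Boundary ∂_2: C_2 → C_1 sends each 2-simplex [p,q,r] to [q,r] − [p,r] + [p,q]. For instance
  ∂TWX = WX − TX + TW,
  ∂RTU = TU − RU + RT.
As a 27×18 matrix over Z this has rank 18, with invariant factors (1,1,1,1,1,1,1,1,1,1,1,1,1,1,1,1,1,2).

Now H_k = ker ∂_k / im ∂_{k+1}, so:

  H_0: rank C_0 − rank ∂_1 = 9 − 8 = 1, and the invariant factors of ∂_1 are all 1, so H_0 = Z.
  H_1: rank ker ∂_1 − rank ∂_2 = (27 − 8) − 18 = 1, and ∂_2 has invariant factor 2 > 1, so H_1 = Z ⊕ Z/2.
  H_2: rank ker ∂_2 − rank ∂_3 = (18 − 18) − 0 = 0, and there is no ∂_3, so H_2 = 0.

H_0 ≅ Z,  H_1 ≅ Z ⊕ Z/2,  H_2 = 0.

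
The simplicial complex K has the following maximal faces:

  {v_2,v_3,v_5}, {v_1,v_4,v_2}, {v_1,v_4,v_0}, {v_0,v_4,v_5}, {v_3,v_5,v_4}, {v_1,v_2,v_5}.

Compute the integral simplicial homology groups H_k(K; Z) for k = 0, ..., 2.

Order the vertices as v_0 < v_1 < v_2 < v_3 < v_4 < v_5. Listing each simplex with vertices in this order, K has dimension 2 with simplices:

  0-simplices (6): [v_0], [v_1], [v_2], [v_3], [v_4], [v_5]
  1-simplices (12): [v_0,v_1], [v_0,v_4], [v_0,v_5], [v_1,v_2], [v_1,v_4], [v_1,v_5], [v_2,v_3], [v_2,v_4], [v_2,v_5], [v_3,v_4], [v_3,v_5], [v_4,v_5]
  2-simplices (6): [v_0,v_1,v_4], [v_0,v_4,v_5], [v_1,v_2,v_4], [v_1,v_2,v_5], [v_2,v_3,v_5], [v_3,v_4,v_5]

Hence C_0 ≅ Z^6, C_1 ≅ Z^12, C_2 ≅ Z^6.

∂_1: C_1 → C_0 maps an edge to its endpoints' difference, ∂[p,q] = q − p.
The resulting 6×12 matrix has rank 5, and its Smith normal form has invariant factors (1,1,1,1,1).

The boundary map ∂_2: C_2 → C_1 maps a triangle to the signed sum of its edges. For instance
  ∂[v_2,v_3,v_5] = [v_3,v_5] − [v_2,v_5] + [v_2,v_3],
  ∂[v_0,v_4,v_5] = [v_4,v_5] − [v_0,v_5] + [v_0,v_4].
The resulting 12×6 matrix has rank 6, and its Smith normal form has invariant factors (1,1,1,1,1,1).

Computing H_k = (kernel of ∂_k) / (image of ∂_{k+1}):

  H_0: rank C_0 − rank ∂_1 = 6 − 5 = 1, and the invariant factors of ∂_1 are all 1, so H_0 = Z.
  H_1: rank ker ∂_1 − rank ∂_2 = (12 − 5) − 6 = 1, and the invariant factors of ∂_2 are all 1, so H_1 = Z.
  H_2: rank ker ∂_2 − rank ∂_3 = (6 − 6) − 0 = 0, and there is no ∂_3, so H_2 = 0.

H_0 ≅ Z,  H_1 ≅ Z,  H_2 = 0.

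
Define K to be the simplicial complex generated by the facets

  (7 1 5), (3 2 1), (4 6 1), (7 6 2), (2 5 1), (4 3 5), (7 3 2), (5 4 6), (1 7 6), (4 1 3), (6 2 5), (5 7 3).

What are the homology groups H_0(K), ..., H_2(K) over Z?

H_0 ≅ Z,  H_1 ≅ Z/2,  H_2 = 0.

Order the vertices as 1 < 2 < 3 < 4 < 5 < 6 < 7. Listing each simplex with vertices in this order, K has dimension 2 with simplices:

  0-simplices (7): [1], [2], [3], [4], [5], [6], [7]
  1-simplices (18): [1,2], [1,3], [1,4], [1,5], [1,6], [1,7], [2,3], [2,5], [2,6], [2,7], [3,4], [3,5], [3,7], [4,5], [4,6], [5,6], [5,7], [6,7]
  2-simplices (12): [1,2,3], [1,2,5], [1,3,4], [1,4,6], [1,5,7], [1,6,7], [2,3,7], [2,5,6], [2,6,7], [3,4,5], [3,5,7], [4,5,6]

giving chain groups C_0 ≅ Z^7, C_1 ≅ Z^18, C_2 ≅ Z^12.

Boundary ∂_1: C_1 → C_0 is given by ∂[p,q] = [q] − [p].
The 7×18 boundary matrix has rank 6 and Smith normal form diag(1,1,1,1,1,1).

∂_2: C_2 → C_1 sends each 2-simplex [p,q,r] to [q,r] − [p,r] + [p,q]. For instance
  ∂[4,5,6] = [5,6] − [4,6] + [4,5],
  ∂[3,4,5] = [4,5] − [3,5] + [3,4].
The resulting 18×12 matrix has rank 12, and its Smith normal form has invariant factors (1,1,1,1,1,1,1,1,1,1,1,2).

From H_k ≅ ker(∂_k) / im(∂_{k+1}) we obtain:

  H_0: rank C_0 − rank ∂_1 = 7 − 6 = 1, and the invariant factors of ∂_1 are all 1, so H_0 ≅ Z.
  H_1: rank ker ∂_1 − rank ∂_2 = (18 − 6) − 12 = 0, and ∂_2 has invariant factor 2 > 1, so H_1 ≅ Z/2.
  H_2: rank ker ∂_2 − rank ∂_3 = (12 − 12) − 0 = 0, and there is no ∂_3, so H_2 ≅ 0.

(K is a triangulation of the real projective plane RP^2.)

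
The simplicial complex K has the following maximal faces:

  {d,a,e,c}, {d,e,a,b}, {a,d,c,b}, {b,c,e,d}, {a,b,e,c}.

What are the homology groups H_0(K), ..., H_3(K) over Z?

Fix the vertex order a < b < c < d < e and write every simplex with vertices in increasing order. Then dim K = 3 and the simplices of K are:

  0-simplices (5): a, b, c, d, e
  1-simplices (10): ab, ac, ad, ae, bc, bd, be, cd, ce, de
  2-simplices (10): abc, abd, abe, acd, ace, ade, bcd, bce, bde, cde
  3-simplices (5): abcd, abce, abde, acde, bcde

Hence C_0 ≅ Z^5, C_1 ≅ Z^10, C_2 ≅ Z^10, C_3 ≅ Z^5.

The boundary map ∂_1: C_1 → C_0 is given by ∂[p,q] = [q] − [p].
As a 5×10 matrix over Z this has rank 4, with invariant factors (1,1,1,1).

Boundary ∂_2: C_2 → C_1 acts by ∂[p,q,r] = [q,r] − [p,r] + [p,q]. For instance
  ∂abd = bd − ad + ab,
  ∂bde = de − be + bd.
The resulting 10×10 matrix has rank 6, and its Smith normal form has invariant factors (1,1,1,1,1,1).

Boundary ∂_3: C_3 → C_2 sends each 3-simplex σ to the alternating sum Σ_i (−1)^i (σ with its i-th vertex removed). For instance
  ∂abcd = bcd − acd + abd − abc,
  ∂abde = bde − ade + abe − abd.
As a 10×5 matrix over Z this has rank 4, with invariant factors (1,1,1,1).

Reading off H_k = ker ∂_k / im ∂_{k+1}:

  H_0: rank C_0 − rank ∂_1 = 5 − 4 = 1, and the invariant factors of ∂_1 are all 1, so H_0 ≅ Z.
  H_1: rank ker ∂_1 − rank ∂_2 = (10 − 4) − 6 = 0, and the invariant factors of ∂_2 are all 1, so H_1 ≅ 0.
  H_2: rank ker ∂_2 − rank ∂_3 = (10 − 6) − 4 = 0, and the invariant factors of ∂_3 are all 1, so H_2 ≅ 0.
  H_3: rank ker ∂_3 − rank ∂_4 = (5 − 4) − 0 = 1, and there is no ∂_4, so H_3 ≅ Z.

As a check, the Euler characteristic is 5 − 10 + 10 − 5 = 0, which agrees with 1 − 0 + 0 − 1 = 0.
(K is a triangulation of the 3-sphere S^3.)

H_0 = Z,  H_1 = 0,  H_2 = 0,  H_3 = Z.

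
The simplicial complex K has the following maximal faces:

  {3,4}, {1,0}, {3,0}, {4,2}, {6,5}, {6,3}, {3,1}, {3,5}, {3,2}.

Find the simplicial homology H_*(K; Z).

K has 7 vertices, 9 edges.
rank ∂_0 = 0, rank ∂_1 = 6 ⇒ b_0 = 7 − 0 − 6 = 1; all invariant factors of ∂_1 are 1 so no torsion. So H_0 = Z.
rank ∂_1 = 6, rank ∂_2 = 0 ⇒ b_1 = 9 − 6 − 0 = 3. So H_1 = Z^3.

H_0 = Z,  H_1 = Z^3.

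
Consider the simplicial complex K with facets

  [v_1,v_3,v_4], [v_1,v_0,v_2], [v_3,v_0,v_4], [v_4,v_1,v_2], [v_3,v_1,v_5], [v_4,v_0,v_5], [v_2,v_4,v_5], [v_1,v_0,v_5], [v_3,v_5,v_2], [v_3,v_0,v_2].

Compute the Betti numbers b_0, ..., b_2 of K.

K has 6 vertices, 15 edges, 10 triangles.
rank ∂_0 = 0, rank ∂_1 = 5 ⇒ b_0 = 6 − 0 − 5 = 1; all invariant factors of ∂_1 are 1 so no torsion. So H_0 ≅ Z.
rank ∂_1 = 5, rank ∂_2 = 10 ⇒ b_1 = 15 − 5 − 10 = 0; ∂_2 has invariant factor(s) [2] giving torsion. So H_1 ≅ Z/2.
rank ∂_2 = 10, rank ∂_3 = 0 ⇒ b_2 = 10 − 10 − 0 = 0. So H_2 ≅ 0.

b_0 = 1, b_1 = 0, b_2 = 0.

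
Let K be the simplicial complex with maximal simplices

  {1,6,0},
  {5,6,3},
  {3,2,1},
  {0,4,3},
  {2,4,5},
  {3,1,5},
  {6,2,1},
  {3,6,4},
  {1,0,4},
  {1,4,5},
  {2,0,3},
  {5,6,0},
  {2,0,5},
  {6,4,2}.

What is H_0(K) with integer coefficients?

We work with the vertex ordering 0 < 1 < 2 < 3 < 4 < 5 < 6. The simplices of K, each written with vertices in increasing order, are:

  0-simplices (7): [0], [1], [2], [3], [4], [5], [6]
  1-simplices (21): [0,1], [0,2], [0,3], [0,4], [0,5], [0,6], [1,2], [1,3], [1,4], [1,5], [1,6], [2,3], [2,4], [2,5], [2,6], [3,4], [3,5], [3,6], [4,5], [4,6], [5,6]
  2-simplices (14): [0,1,4], [0,1,6], [0,2,3], [0,2,5], [0,3,4], [0,5,6], [1,2,3], [1,2,6], [1,3,5], [1,4,5], [2,4,5], [2,4,6], [3,4,6], [3,5,6]

Hence C_0 ≅ Z^7, C_1 ≅ Z^21, C_2 ≅ Z^14.

The boundary map ∂_1: C_1 → C_0 sends each edge [p,q] (with p < q) to q − p.
The resulting 7×21 matrix has rank 6, and its Smith normal form has invariant factors (1,1,1,1,1,1).

Boundary ∂_2: C_2 → C_1 maps a triangle to the signed sum of its edges. For instance
  ∂[1,2,3] = [2,3] − [1,3] + [1,2],
  ∂[1,4,5] = [4,5] − [1,5] + [1,4].
The 21×14 boundary matrix has rank 13 and Smith normal form diag(1,1,1,1,1,1,1,1,1,1,1,1,1).

Now H_k = ker ∂_k / im ∂_{k+1}, so:

  H_0: rank C_0 − rank ∂_1 = 7 − 6 = 1, and the invariant factors of ∂_1 are all 1, so H_0 = Z.

H_0 ≅ Z.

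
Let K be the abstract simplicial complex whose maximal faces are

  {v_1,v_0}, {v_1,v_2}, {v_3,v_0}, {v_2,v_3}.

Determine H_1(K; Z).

H_1 ≅ Z.

Fix the vertex order v_0 < v_1 < v_2 < v_3 and write every simplex with vertices in increasing order. Then dim K = 1 and the simplices of K are:

  0-simplices (4): [v_0], [v_1], [v_2], [v_3]
  1-simplices (4): [v_0,v_1], [v_0,v_3], [v_1,v_2], [v_2,v_3]

Hence C_0 ≅ Z^4, C_1 ≅ Z^4.

∂_1: C_1 → C_0 maps an edge to its endpoints' difference, ∂[p,q] = q − p.
This gives a 4×4 integer matrix of rank 3; reducing to Smith normal form yields diagonal entries (1,1,1).

Now H_k = ker ∂_k / im ∂_{k+1}, so:

  H_1: rank ker ∂_1 − rank ∂_2 = (4 − 3) − 0 = 1, and there is no ∂_2, so H_1 = Z.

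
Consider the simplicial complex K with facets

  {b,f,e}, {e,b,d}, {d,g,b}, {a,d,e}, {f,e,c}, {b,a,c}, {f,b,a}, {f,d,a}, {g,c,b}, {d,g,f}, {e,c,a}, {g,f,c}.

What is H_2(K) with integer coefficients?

H_2 ≅ 0.

Order the vertices as a < b < c < d < e < f < g. Listing each simplex with vertices in this order, K has dimension 2 with simplices:

  0-simplices (7): a, b, c, d, e, f, g
  1-simplices (18): ab, ac, ad, ae, af, bc, bd, be, bf, bg, ce, cf, cg, de, df, dg, ef, fg
  2-simplices (12): abc, abf, ace, ade, adf, bcg, bde, bdg, bef, cef, cfg, dfg

giving chain groups C_0 ≅ Z^7, C_1 ≅ Z^18, C_2 ≅ Z^12.

∂_1: C_1 → C_0 is given by ∂[p,q] = [q] − [p].
As a 7×18 matrix over Z this has rank 6, with invariant factors (1,1,1,1,1,1).

The boundary map ∂_2: C_2 → C_1 maps a triangle to the signed sum of its edges. For instance
  ∂bde = de − be + bd,
  ∂abc = bc − ac + ab.
As a 18×12 matrix over Z this has rank 12, with invariant factors (1,1,1,1,1,1,1,1,1,1,1,2).

From H_k ≅ ker(∂_k) / im(∂_{k+1}) we obtain:

  H_2: rank ker ∂_2 − rank ∂_3 = (12 − 12) − 0 = 0, and there is no ∂_3, so H_2 ≅ 0.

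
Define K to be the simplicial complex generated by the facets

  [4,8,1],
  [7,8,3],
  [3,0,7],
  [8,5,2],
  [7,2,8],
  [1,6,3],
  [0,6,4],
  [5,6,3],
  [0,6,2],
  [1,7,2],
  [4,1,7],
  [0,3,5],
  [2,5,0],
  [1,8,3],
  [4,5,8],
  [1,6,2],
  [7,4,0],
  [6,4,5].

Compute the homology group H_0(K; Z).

We work with the vertex ordering 0 < 1 < 2 < 3 < 4 < 5 < 6 < 7 < 8. The simplices of K, each written with vertices in increasing order, are:

  0-simplices (9): [0], [1], [2], [3], [4], [5], [6], [7], [8]
  1-simplices (27): (27 of them)
  2-simplices (18): [0,2,5], [0,2,6], [0,3,5], [0,3,7], [0,4,6], [0,4,7], [1,2,6], [1,2,7], [1,3,6], [1,3,8], [1,4,7], [1,4,8], [2,5,8], [2,7,8], [3,5,6], [3,7,8], [4,5,6], [4,5,8]

giving chain groups C_0 ≅ Z^9, C_1 ≅ Z^27, C_2 ≅ Z^18.

Boundary ∂_1: C_1 → C_0 maps an edge to its endpoints' difference, ∂[p,q] = q − p. For instance
  ∂[2,5] = [5] − [2].
The resulting 9×27 matrix has rank 8, and its Smith normal form has invariant factors (1,1,1,1,1,1,1,1).

The boundary map ∂_2: C_2 → C_1 acts by ∂[p,q,r] = [q,r] − [p,r] + [p,q]. For instance
  ∂[2,5,8] = [5,8] − [2,8] + [2,5],
  ∂[3,5,6] = [5,6] − [3,6] + [3,5].
The 27×18 boundary matrix has rank 18 and Smith normal form diag(1,1,1,1,1,1,1,1,1,1,1,1,1,1,1,1,1,2).

Now H_k = ker ∂_k / im ∂_{k+1}, so:

  H_0: rank C_0 − rank ∂_1 = 9 − 8 = 1, and the invariant factors of ∂_1 are all 1, so H_0 ≅ Z.

H_0 ≅ Z.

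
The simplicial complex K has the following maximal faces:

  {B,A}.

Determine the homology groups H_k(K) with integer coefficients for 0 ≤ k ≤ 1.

We work with the vertex ordering A < B. The simplices of K, each written with vertices in increasing order, are:

  0-simplices (2): A, B
  1-simplices (1): AB

giving chain groups C_0 ≅ Z^2, C_1 ≅ Z^1.

The boundary map ∂_1: C_1 → C_0 is given by ∂[p,q] = [q] − [p]. For instance
  ∂AB = B − A.
The 2×1 boundary matrix has rank 1 and Smith normal form diag(1).

Reading off H_k = ker ∂_k / im ∂_{k+1}:

  H_0: rank C_0 − rank ∂_1 = 2 − 1 = 1, and the invariant factors of ∂_1 are all 1, so H_0 ≅ Z.
  H_1: rank ker ∂_1 − rank ∂_2 = (1 − 1) − 0 = 0, and there is no ∂_2, so H_1 ≅ 0.

H_0 = Z,  H_1 = 0.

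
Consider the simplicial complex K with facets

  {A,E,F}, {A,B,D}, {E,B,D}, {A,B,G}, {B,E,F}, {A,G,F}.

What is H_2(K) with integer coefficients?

H_2 ≅ 0.

Order the vertices as A < B < D < E < F < G. Listing each simplex with vertices in this order, K has dimension 2 with simplices:

  0-simplices (6): A, B, D, E, F, G
  1-simplices (12): AB, AD, AE, AF, AG, BD, BE, BF, BG, DE, EF, FG
  2-simplices (6): ABD, ABG, AEF, AFG, BDE, BEF

Hence C_0 ≅ Z^6, C_1 ≅ Z^12, C_2 ≅ Z^6.

Boundary ∂_1: C_1 → C_0 maps an edge to its endpoints' difference, ∂[p,q] = q − p.
This gives a 6×12 integer matrix of rank 5; reducing to Smith normal form yields diagonal entries (1,1,1,1,1).

Boundary ∂_2: C_2 → C_1 maps a triangle to the signed sum of its edges. For instance
  ∂AFG = FG − AG + AF,
  ∂ABD = BD − AD + AB.
The resulting 12×6 matrix has rank 6, and its Smith normal form has invariant factors (1,1,1,1,1,1).

From H_k ≅ ker(∂_k) / im(∂_{k+1}) we obtain:

  H_2: rank ker ∂_2 − rank ∂_3 = (6 − 6) − 0 = 0, and there is no ∂_3, so H_2 ≅ 0.

(K is a triangulation of the cylinder S^1 x I.)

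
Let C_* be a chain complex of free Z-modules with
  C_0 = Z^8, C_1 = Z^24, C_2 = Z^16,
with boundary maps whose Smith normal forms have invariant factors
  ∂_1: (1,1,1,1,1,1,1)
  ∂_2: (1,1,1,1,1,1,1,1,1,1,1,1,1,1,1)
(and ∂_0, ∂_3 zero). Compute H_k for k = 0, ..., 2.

H_0 = Z,  H_1 = Z^2,  H_2 = Z.

H_0: b_0 = 8 − 0 − 7 = 1; torsion from ∂_1 factors > 1: none. So H_0 = Z.
H_1: b_1 = 24 − 7 − 15 = 2; torsion from ∂_2 factors > 1: none. So H_1 = Z^2.
H_2: b_2 = 16 − 15 − 0 = 1; torsion from ∂_3 factors > 1: none. So H_2 = Z.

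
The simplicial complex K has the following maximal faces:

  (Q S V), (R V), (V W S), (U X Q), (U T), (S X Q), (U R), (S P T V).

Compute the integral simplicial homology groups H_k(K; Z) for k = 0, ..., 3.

Order the vertices as P < Q < R < S < T < U < V < W < X. Listing each simplex with vertices in this order, K has dimension 3 with simplices:

  0-simplices (9): P, Q, R, S, T, U, V, W, X
  1-simplices (17): PS, PT, PV, QS, QU, QV, QX, RU, RV, ST, SV, SW, SX, TU, TV, UX, VW
  2-simplices (8): PST, PSV, PTV, QSV, QSX, QUX, STV, SVW
  3-simplices (1): PSTV

Hence C_0 ≅ Z^9, C_1 ≅ Z^17, C_2 ≅ Z^8, C_3 ≅ Z^1.

Boundary ∂_1: C_1 → C_0 maps an edge to its endpoints' difference, ∂[p,q] = q − p.
This gives a 9×17 integer matrix of rank 8; reducing to Smith normal form yields diagonal entries (1,1,1,1,1,1,1,1).

∂_2: C_2 → C_1 acts by ∂[p,q,r] = [q,r] − [p,r] + [p,q]. For instance
  ∂QSX = SX − QX + QS,
  ∂SVW = VW − SW + SV.
The resulting 17×8 matrix has rank 7, and its Smith normal form has invariant factors (1,1,1,1,1,1,1).

Boundary ∂_3: C_3 → C_2 sends each 3-simplex σ to the alternating sum Σ_i (−1)^i (σ with its i-th vertex removed). For instance
  ∂PSTV = STV − PTV + PSV − PST.
As a 8×1 matrix over Z this has rank 1, with invariant factors (1).

From H_k ≅ ker(∂_k) / im(∂_{k+1}) we obtain:

  H_0: rank C_0 − rank ∂_1 = 9 − 8 = 1, and the invariant factors of ∂_1 are all 1, so H_0 ≅ Z.
  H_1: rank ker ∂_1 − rank ∂_2 = (17 − 8) − 7 = 2, and the invariant factors of ∂_2 are all 1, so H_1 ≅ Z^2.
  H_2: rank ker ∂_2 − rank ∂_3 = (8 − 7) − 1 = 0, and the invariant factors of ∂_3 are all 1, so H_2 ≅ 0.
  H_3: rank ker ∂_3 − rank ∂_4 = (1 − 1) − 0 = 0, and there is no ∂_4, so H_3 ≅ 0.

H_0 = Z,  H_1 = Z^2,  H_2 = 0,  H_3 = 0.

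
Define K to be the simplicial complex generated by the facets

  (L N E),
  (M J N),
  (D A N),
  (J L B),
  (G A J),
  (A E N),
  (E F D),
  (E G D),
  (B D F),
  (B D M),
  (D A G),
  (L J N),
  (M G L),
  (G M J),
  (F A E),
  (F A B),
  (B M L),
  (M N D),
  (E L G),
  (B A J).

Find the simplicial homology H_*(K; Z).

H_0 ≅ Z,  H_1 ≅ Z ⊕ Z/2Z,  H_2 = 0.

Fix the vertex order A < B < D < E < F < G < J < L < M < N and write every simplex with vertices in increasing order. Then dim K = 2 and the simplices of K are:

  0-simplices (10): A, B, D, E, F, G, J, L, M, N
  1-simplices (30): AB, AD, AE, AF, AG, AJ, AN, BD, BF, BJ, BL, BM, DE, DF, DG, DM, DN, EF, EG, EL, EN, GJ, GL, GM, JL, JM, JN, LM, LN, MN
  2-simplices (20): ABF, ABJ, ADG, ADN, AEF, AEN, AGJ, BDF, BDM, BJL, BLM, DEF, DEG, DMN, EGL, ELN, GJM, GLM, JLN, JMN

Hence C_0 ≅ Z^10, C_1 ≅ Z^30, C_2 ≅ Z^20.

∂_1: C_1 → C_0 is given by ∂[p,q] = [q] − [p].
As a 10×30 matrix over Z this has rank 9, with invariant factors (1,1,1,1,1,1,1,1,1).

Boundary ∂_2: C_2 → C_1 maps a triangle to the signed sum of its edges. For instance
  ∂JMN = MN − JN + JM,
  ∂BLM = LM − BM + BL.
This gives a 30×20 integer matrix of rank 20; reducing to Smith normal form yields diagonal entries (1,1,1,1,1,1,1,1,1,1,1,1,1,1,1,1,1,1,1,2).

From H_k ≅ ker(∂_k) / im(∂_{k+1}) we obtain:

  H_0: rank C_0 − rank ∂_1 = 10 − 9 = 1, and the invariant factors of ∂_1 are all 1, so H_0 ≅ Z.
  H_1: rank ker ∂_1 − rank ∂_2 = (30 − 9) − 20 = 1, and ∂_2 has invariant factor 2 > 1, so H_1 ≅ Z ⊕ Z/2Z.
  H_2: rank ker ∂_2 − rank ∂_3 = (20 − 20) − 0 = 0, and there is no ∂_3, so H_2 ≅ 0.

(K is a triangulation of the Klein bottle.)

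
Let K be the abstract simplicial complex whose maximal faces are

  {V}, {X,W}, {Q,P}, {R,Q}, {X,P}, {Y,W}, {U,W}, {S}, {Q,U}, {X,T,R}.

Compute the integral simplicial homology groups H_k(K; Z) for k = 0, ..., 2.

We work with the vertex ordering P < Q < R < S < T < U < V < W < X < Y. The simplices of K, each written with vertices in increasing order, are:

  0-simplices (10): P, Q, R, S, T, U, V, W, X, Y
  1-simplices (10): PQ, PX, QR, QU, RT, RX, TX, UW, WX, WY
  2-simplices (1): RTX

Hence C_0 ≅ Z^10, C_1 ≅ Z^10, C_2 ≅ Z^1.

Boundary ∂_1: C_1 → C_0 is given by ∂[p,q] = [q] − [p].
The resulting 10×10 matrix has rank 7, and its Smith normal form has invariant factors (1,1,1,1,1,1,1).

∂_2: C_2 → C_1 maps a triangle to the signed sum of its edges. For instance
  ∂RTX = TX − RX + RT.
This gives a 10×1 integer matrix of rank 1; reducing to Smith normal form yields diagonal entries (1).

From H_k ≅ ker(∂_k) / im(∂_{k+1}) we obtain:

  H_0: rank C_0 − rank ∂_1 = 10 − 7 = 3, and the invariant factors of ∂_1 are all 1, so H_0 ≅ Z^3.
  H_1: rank ker ∂_1 − rank ∂_2 = (10 − 7) − 1 = 2, and the invariant factors of ∂_2 are all 1, so H_1 ≅ Z^2.
  H_2: rank ker ∂_2 − rank ∂_3 = (1 − 1) − 0 = 0, and there is no ∂_3, so H_2 ≅ 0.

H_0 ≅ Z^3,  H_1 ≅ Z^2,  H_2 = 0.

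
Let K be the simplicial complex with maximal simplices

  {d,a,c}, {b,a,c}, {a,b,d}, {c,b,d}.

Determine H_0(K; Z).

We work with the vertex ordering a < b < c < d. The simplices of K, each written with vertices in increasing order, are:

  0-simplices (4): a, b, c, d
  1-simplices (6): ab, ac, ad, bc, bd, cd
  2-simplices (4): abc, abd, acd, bcd

so the chain groups are C_0 ≅ Z^4, C_1 ≅ Z^6, C_2 ≅ Z^4.

The boundary map ∂_1: C_1 → C_0 is given by ∂[p,q] = [q] − [p]. For instance
  ∂ab = b − a.
As a 4×6 matrix over Z this has rank 3, with invariant factors (1,1,1).

The boundary map ∂_2: C_2 → C_1 acts by ∂[p,q,r] = [q,r] − [p,r] + [p,q]. For instance
  ∂bcd = cd − bd + bc,
  ∂acd = cd − ad + ac.
As a 6×4 matrix over Z this has rank 3, with invariant factors (1,1,1).

Now H_k = ker ∂_k / im ∂_{k+1}, so:

  H_0: rank C_0 − rank ∂_1 = 4 − 3 = 1, and the invariant factors of ∂_1 are all 1, so H_0 = Z.

H_0 ≅ Z.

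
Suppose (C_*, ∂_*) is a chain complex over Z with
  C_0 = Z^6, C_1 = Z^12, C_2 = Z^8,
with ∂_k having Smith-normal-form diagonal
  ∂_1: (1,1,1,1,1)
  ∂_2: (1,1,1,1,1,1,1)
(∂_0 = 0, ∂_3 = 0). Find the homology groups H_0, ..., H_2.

H_0 = Z,  H_1 = 0,  H_2 = Z.

H_0: b_0 = 6 − 0 − 5 = 1; torsion from ∂_1 factors > 1: none. So H_0 = Z.
H_1: b_1 = 12 − 5 − 7 = 0; torsion from ∂_2 factors > 1: none. So H_1 = 0.
H_2: b_2 = 8 − 7 − 0 = 1; torsion from ∂_3 factors > 1: none. So H_2 = Z.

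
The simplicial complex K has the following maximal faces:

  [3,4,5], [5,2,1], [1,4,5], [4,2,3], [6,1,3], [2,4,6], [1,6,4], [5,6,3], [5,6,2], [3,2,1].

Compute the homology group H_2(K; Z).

H_2 = 0.

Order the vertices as 1 < 2 < 3 < 4 < 5 < 6. Listing each simplex with vertices in this order, K has dimension 2 with simplices:

  0-simplices (6): [1], [2], [3], [4], [5], [6]
  1-simplices (15): [1,2], [1,3], [1,4], [1,5], [1,6], [2,3], [2,4], [2,5], [2,6], [3,4], [3,5], [3,6], [4,5], [4,6], [5,6]
  2-simplices (10): [1,2,3], [1,2,5], [1,3,6], [1,4,5], [1,4,6], [2,3,4], [2,4,6], [2,5,6], [3,4,5], [3,5,6]

so the chain groups are C_0 ≅ Z^6, C_1 ≅ Z^15, C_2 ≅ Z^10.

The boundary map ∂_1: C_1 → C_0 is given by ∂[p,q] = [q] − [p].
The 6×15 boundary matrix has rank 5 and Smith normal form diag(1,1,1,1,1).

∂_2: C_2 → C_1 acts by ∂[p,q,r] = [q,r] − [p,r] + [p,q]. For instance
  ∂[2,5,6] = [5,6] − [2,6] + [2,5],
  ∂[1,4,6] = [4,6] − [1,6] + [1,4].
The 15×10 boundary matrix has rank 10 and Smith normal form diag(1,1,1,1,1,1,1,1,1,2).

From H_k ≅ ker(∂_k) / im(∂_{k+1}) we obtain:

  H_2: rank ker ∂_2 − rank ∂_3 = (10 − 10) − 0 = 0, and there is no ∂_3, so H_2 ≅ 0.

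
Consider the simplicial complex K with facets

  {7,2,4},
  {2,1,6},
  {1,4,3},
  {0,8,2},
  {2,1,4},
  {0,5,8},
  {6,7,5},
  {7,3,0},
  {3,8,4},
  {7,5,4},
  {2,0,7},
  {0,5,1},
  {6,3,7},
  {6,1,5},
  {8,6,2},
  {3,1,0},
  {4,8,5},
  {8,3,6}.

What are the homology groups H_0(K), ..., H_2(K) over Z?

Order the vertices as 0 < 1 < 2 < 3 < 4 < 5 < 6 < 7 < 8. Listing each simplex with vertices in this order, K has dimension 2 with simplices:

  0-simplices (9): [0], [1], [2], [3], [4], [5], [6], [7], [8]
  1-simplices (27): (27 of them)
  2-simplices (18): [0,1,3], [0,1,5], [0,2,7], [0,2,8], [0,3,7], [0,5,8], [1,2,4], [1,2,6], [1,3,4], [1,5,6], [2,4,7], [2,6,8], [3,4,8], [3,6,7], [3,6,8], [4,5,7], [4,5,8], [5,6,7]

giving chain groups C_0 ≅ Z^9, C_1 ≅ Z^27, C_2 ≅ Z^18.

Boundary ∂_1: C_1 → C_0 sends each edge [p,q] (with p < q) to q − p. For instance
  ∂[6,7] = [7] − [6].
The resulting 9×27 matrix has rank 8, and its Smith normal form has invariant factors (1,1,1,1,1,1,1,1).

Boundary ∂_2: C_2 → C_1 sends each 2-simplex [p,q,r] to [q,r] − [p,r] + [p,q]. For instance
  ∂[5,6,7] = [6,7] − [5,7] + [5,6],
  ∂[1,2,6] = [2,6] − [1,6] + [1,2].
This gives a 27×18 integer matrix of rank 17; reducing to Smith normal form yields diagonal entries (1,1,1,1,1,1,1,1,1,1,1,1,1,1,1,1,1).

Reading off H_k = ker ∂_k / im ∂_{k+1}:

  H_0: rank C_0 − rank ∂_1 = 9 − 8 = 1, and the invariant factors of ∂_1 are all 1, so H_0 = Z.
  H_1: rank ker ∂_1 − rank ∂_2 = (27 − 8) − 17 = 2, and the invariant factors of ∂_2 are all 1, so H_1 = Z^2.
  H_2: rank ker ∂_2 − rank ∂_3 = (18 − 17) − 0 = 1, and there is no ∂_3, so H_2 = Z.

As a check, the Euler characteristic is 9 − 27 + 18 = 0, which agrees with 1 − 2 + 1 = 0.

H_0 = Z,  H_1 = Z^2,  H_2 = Z.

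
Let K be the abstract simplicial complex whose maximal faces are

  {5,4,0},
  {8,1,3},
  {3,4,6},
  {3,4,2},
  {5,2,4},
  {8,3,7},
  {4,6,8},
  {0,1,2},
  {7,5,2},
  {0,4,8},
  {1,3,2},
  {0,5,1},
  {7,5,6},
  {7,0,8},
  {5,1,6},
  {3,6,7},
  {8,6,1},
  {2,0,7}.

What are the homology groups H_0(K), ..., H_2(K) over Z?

H_0 = Z,  H_1 = Z × Z/2,  H_2 = 0.

Fix the vertex order 0 < 1 < 2 < 3 < 4 < 5 < 6 < 7 < 8 and write every simplex with vertices in increasing order. Then dim K = 2 and the simplices of K are:

  0-simplices (9): [0], [1], [2], [3], [4], [5], [6], [7], [8]
  1-simplices (27): (27 of them)
  2-simplices (18): [0,1,2], [0,1,5], [0,2,7], [0,4,5], [0,4,8], [0,7,8], [1,2,3], [1,3,8], [1,5,6], [1,6,8], [2,3,4], [2,4,5], [2,5,7], [3,4,6], [3,6,7], [3,7,8], [4,6,8], [5,6,7]

so the chain groups are C_0 ≅ Z^9, C_1 ≅ Z^27, C_2 ≅ Z^18.

The boundary map ∂_1: C_1 → C_0 maps an edge to its endpoints' difference, ∂[p,q] = q − p.
This gives a 9×27 integer matrix of rank 8; reducing to Smith normal form yields diagonal entries (1,1,1,1,1,1,1,1).

∂_2: C_2 → C_1 sends each 2-simplex [p,q,r] to [q,r] − [p,r] + [p,q]. For instance
  ∂[0,4,8] = [4,8] − [0,8] + [0,4],
  ∂[5,6,7] = [6,7] − [5,7] + [5,6].
This gives a 27×18 integer matrix of rank 18; reducing to Smith normal form yields diagonal entries (1,1,1,1,1,1,1,1,1,1,1,1,1,1,1,1,1,2).

From H_k ≅ ker(∂_k) / im(∂_{k+1}) we obtain:

  H_0: rank C_0 − rank ∂_1 = 9 − 8 = 1, and the invariant factors of ∂_1 are all 1, so H_0 = Z.
  H_1: rank ker ∂_1 − rank ∂_2 = (27 − 8) − 18 = 1, and ∂_2 has invariant factor 2 > 1, so H_1 = Z × Z/2.
  H_2: rank ker ∂_2 − rank ∂_3 = (18 − 18) − 0 = 0, and there is no ∂_3, so H_2 = 0.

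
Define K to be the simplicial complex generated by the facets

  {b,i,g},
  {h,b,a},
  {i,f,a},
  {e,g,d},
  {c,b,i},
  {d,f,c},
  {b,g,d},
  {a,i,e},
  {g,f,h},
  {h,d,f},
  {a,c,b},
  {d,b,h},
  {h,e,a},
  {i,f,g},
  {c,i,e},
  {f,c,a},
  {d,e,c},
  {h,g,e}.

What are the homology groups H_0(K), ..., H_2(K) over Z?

H_0 ≅ Z,  H_1 ≅ Z ⊕ Z/2,  H_2 = 0.

Fix the vertex order a < b < c < d < e < f < g < h < i and write every simplex with vertices in increasing order. Then dim K = 2 and the simplices of K are:

  0-simplices (9): a, b, c, d, e, f, g, h, i
  1-simplices (27): ab, ac, ae, af, ah, ai, bc, bd, bg, bh, bi, cd, ce, cf, ci, de, df, dg, dh, eg, eh, ei, fg, fh, fi, gh, gi
  2-simplices (18): abc, abh, acf, aeh, aei, afi, bci, bdg, bdh, bgi, cde, cdf, cei, deg, dfh, egh, fgh, fgi

giving chain groups C_0 ≅ Z^9, C_1 ≅ Z^27, C_2 ≅ Z^18.

Boundary ∂_1: C_1 → C_0 is given by ∂[p,q] = [q] − [p].
As a 9×27 matrix over Z this has rank 8, with invariant factors (1,1,1,1,1,1,1,1).

∂_2: C_2 → C_1 sends each 2-simplex [p,q,r] to [q,r] − [p,r] + [p,q]. For instance
  ∂egh = gh − eh + eg,
  ∂abc = bc − ac + ab.
The resulting 27×18 matrix has rank 18, and its Smith normal form has invariant factors (1,1,1,1,1,1,1,1,1,1,1,1,1,1,1,1,1,2).

From H_k ≅ ker(∂_k) / im(∂_{k+1}) we obtain:

  H_0: rank C_0 − rank ∂_1 = 9 − 8 = 1, and the invariant factors of ∂_1 are all 1, so H_0 ≅ Z.
  H_1: rank ker ∂_1 − rank ∂_2 = (27 − 8) − 18 = 1, and ∂_2 has invariant factor 2 > 1, so H_1 ≅ Z ⊕ Z/2.
  H_2: rank ker ∂_2 − rank ∂_3 = (18 − 18) − 0 = 0, and there is no ∂_3, so H_2 ≅ 0.

(K is a triangulation of the Klein bottle.)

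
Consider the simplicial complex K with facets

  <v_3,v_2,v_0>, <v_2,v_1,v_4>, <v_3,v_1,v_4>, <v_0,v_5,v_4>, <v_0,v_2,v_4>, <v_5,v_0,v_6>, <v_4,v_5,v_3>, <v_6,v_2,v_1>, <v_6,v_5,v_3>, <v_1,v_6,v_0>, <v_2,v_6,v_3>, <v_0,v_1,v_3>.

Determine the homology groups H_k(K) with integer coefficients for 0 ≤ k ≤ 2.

H_0 = Z,  H_1 = Z/2,  H_2 = 0.

Fix the vertex order v_0 < v_1 < v_2 < v_3 < v_4 < v_5 < v_6 and write every simplex with vertices in increasing order. Then dim K = 2 and the simplices of K are:

  0-simplices (7): [v_0], [v_1], [v_2], [v_3], [v_4], [v_5], [v_6]
  1-simplices (18): (18 of them)
  2-simplices (12): (12 of them)

so the chain groups are C_0 ≅ Z^7, C_1 ≅ Z^18, C_2 ≅ Z^12.

Boundary ∂_1: C_1 → C_0 is given by ∂[p,q] = [q] − [p]. For instance
  ∂[v_2,v_3] = [v_3] − [v_2].
The 7×18 boundary matrix has rank 6 and Smith normal form diag(1,1,1,1,1,1).

∂_2: C_2 → C_1 acts by ∂[p,q,r] = [q,r] − [p,r] + [p,q]. For instance
  ∂[v_3,v_5,v_6] = [v_5,v_6] − [v_3,v_6] + [v_3,v_5],
  ∂[v_0,v_2,v_4] = [v_2,v_4] − [v_0,v_4] + [v_0,v_2].
As a 18×12 matrix over Z this has rank 12, with invariant factors (1,1,1,1,1,1,1,1,1,1,1,2).

From H_k ≅ ker(∂_k) / im(∂_{k+1}) we obtain:

  H_0: rank C_0 − rank ∂_1 = 7 − 6 = 1, and the invariant factors of ∂_1 are all 1, so H_0 = Z.
  H_1: rank ker ∂_1 − rank ∂_2 = (18 − 6) − 12 = 0, and ∂_2 has invariant factor 2 > 1, so H_1 = Z/2.
  H_2: rank ker ∂_2 − rank ∂_3 = (12 − 12) − 0 = 0, and there is no ∂_3, so H_2 = 0.

(K is a triangulation of the real projective plane RP^2.)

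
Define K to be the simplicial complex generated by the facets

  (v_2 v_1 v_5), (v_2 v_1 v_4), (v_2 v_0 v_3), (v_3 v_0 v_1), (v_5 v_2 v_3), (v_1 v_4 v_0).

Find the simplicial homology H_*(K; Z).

K has 6 vertices, 12 edges, 6 triangles.
rank ∂_0 = 0, rank ∂_1 = 5 ⇒ b_0 = 6 − 0 − 5 = 1; all invariant factors of ∂_1 are 1 so no torsion. So H_0 ≅ Z.
rank ∂_1 = 5, rank ∂_2 = 6 ⇒ b_1 = 12 − 5 − 6 = 1; all invariant factors of ∂_2 are 1 so no torsion. So H_1 ≅ Z.
rank ∂_2 = 6, rank ∂_3 = 0 ⇒ b_2 = 6 − 6 − 0 = 0. So H_2 ≅ 0.

H_0 ≅ Z,  H_1 ≅ Z,  H_2 = 0.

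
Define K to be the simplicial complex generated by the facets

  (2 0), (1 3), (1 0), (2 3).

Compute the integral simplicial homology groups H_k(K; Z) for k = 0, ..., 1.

H_0 ≅ Z,  H_1 ≅ Z.

Take the total order 0 < 1 < 2 < 3 on the vertex set. Then K (dimension 1) consists of the simplices:

  0-simplices (4): [0], [1], [2], [3]
  1-simplices (4): [0,1], [0,2], [1,3], [2,3]

Hence C_0 ≅ Z^4, C_1 ≅ Z^4.

Boundary ∂_1: C_1 → C_0 is given by ∂[p,q] = [q] − [p].
The resulting 4×4 matrix has rank 3, and its Smith normal form has invariant factors (1,1,1).

Reading off H_k = ker ∂_k / im ∂_{k+1}:

  H_0: rank C_0 − rank ∂_1 = 4 − 3 = 1, and the invariant factors of ∂_1 are all 1, so H_0 ≅ Z.
  H_1: rank ker ∂_1 − rank ∂_2 = (4 − 3) − 0 = 1, and there is no ∂_2, so H_1 ≅ Z.

As a check, the Euler characteristic is 4 − 4 = 0, which agrees with 1 − 1 = 0.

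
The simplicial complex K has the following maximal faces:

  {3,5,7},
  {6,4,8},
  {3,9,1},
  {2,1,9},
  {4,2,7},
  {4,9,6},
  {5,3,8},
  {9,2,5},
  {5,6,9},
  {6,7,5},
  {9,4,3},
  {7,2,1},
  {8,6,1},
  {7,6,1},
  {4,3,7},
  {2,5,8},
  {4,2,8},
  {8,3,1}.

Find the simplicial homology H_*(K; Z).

H_0 = Z,  H_1 = Z^2,  H_2 = Z.

Fix the vertex order 1 < 2 < 3 < 4 < 5 < 6 < 7 < 8 < 9 and write every simplex with vertices in increasing order. Then dim K = 2 and the simplices of K are:

  0-simplices (9): [1], [2], [3], [4], [5], [6], [7], [8], [9]
  1-simplices (27): (27 of them)
  2-simplices (18): [1,2,7], [1,2,9], [1,3,8], [1,3,9], [1,6,7], [1,6,8], [2,4,7], [2,4,8], [2,5,8], [2,5,9], [3,4,7], [3,4,9], [3,5,7], [3,5,8], [4,6,8], [4,6,9], [5,6,7], [5,6,9]

giving chain groups C_0 ≅ Z^9, C_1 ≅ Z^27, C_2 ≅ Z^18.

Boundary ∂_1: C_1 → C_0 sends each edge [p,q] (with p < q) to q − p. For instance
  ∂[3,4] = [4] − [3].
The 9×27 boundary matrix has rank 8 and Smith normal form diag(1,1,1,1,1,1,1,1).

Boundary ∂_2: C_2 → C_1 maps a triangle to the signed sum of its edges. For instance
  ∂[1,6,8] = [6,8] − [1,8] + [1,6],
  ∂[1,6,7] = [6,7] − [1,7] + [1,6].
The 27×18 boundary matrix has rank 17 and Smith normal form diag(1,1,1,1,1,1,1,1,1,1,1,1,1,1,1,1,1).

Reading off H_k = ker ∂_k / im ∂_{k+1}:

  H_0: rank C_0 − rank ∂_1 = 9 − 8 = 1, and the invariant factors of ∂_1 are all 1, so H_0 = Z.
  H_1: rank ker ∂_1 − rank ∂_2 = (27 − 8) − 17 = 2, and the invariant factors of ∂_2 are all 1, so H_1 = Z^2.
  H_2: rank ker ∂_2 − rank ∂_3 = (18 − 17) − 0 = 1, and there is no ∂_3, so H_2 = Z.

As a check, the Euler characteristic is 9 − 27 + 18 = 0, which agrees with 1 − 2 + 1 = 0.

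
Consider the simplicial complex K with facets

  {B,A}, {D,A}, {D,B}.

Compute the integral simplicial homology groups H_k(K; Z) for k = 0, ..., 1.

H_0 ≅ Z,  H_1 ≅ Z.

Take the total order A < B < D on the vertex set. Then K (dimension 1) consists of the simplices:

  0-simplices (3): A, B, D
  1-simplices (3): AB, AD, BD

so the chain groups are C_0 ≅ Z^3, C_1 ≅ Z^3.

∂_1: C_1 → C_0 sends each edge [p,q] (with p < q) to q − p.
As a 3×3 matrix over Z this has rank 2, with invariant factors (1,1).

From H_k ≅ ker(∂_k) / im(∂_{k+1}) we obtain:

  H_0: rank C_0 − rank ∂_1 = 3 − 2 = 1, and the invariant factors of ∂_1 are all 1, so H_0 ≅ Z.
  H_1: rank ker ∂_1 − rank ∂_2 = (3 − 2) − 0 = 1, and there is no ∂_2, so H_1 ≅ Z.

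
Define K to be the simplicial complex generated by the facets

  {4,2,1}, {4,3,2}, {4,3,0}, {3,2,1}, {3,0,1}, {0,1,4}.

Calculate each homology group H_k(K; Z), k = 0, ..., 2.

Take the total order 0 < 1 < 2 < 3 < 4 on the vertex set. Then K (dimension 2) consists of the simplices:

  0-simplices (5): [0], [1], [2], [3], [4]
  1-simplices (9): [0,1], [0,3], [0,4], [1,2], [1,3], [1,4], [2,3], [2,4], [3,4]
  2-simplices (6): [0,1,3], [0,1,4], [0,3,4], [1,2,3], [1,2,4], [2,3,4]

giving chain groups C_0 ≅ Z^5, C_1 ≅ Z^9, C_2 ≅ Z^6.

∂_1: C_1 → C_0 is given by ∂[p,q] = [q] − [p]. For instance
  ∂[3,4] = [4] − [3].
The resulting 5×9 matrix has rank 4, and its Smith normal form has invariant factors (1,1,1,1).

∂_2: C_2 → C_1 sends each 2-simplex [p,q,r] to [q,r] − [p,r] + [p,q]. For instance
  ∂[2,3,4] = [3,4] − [2,4] + [2,3],
  ∂[0,1,4] = [1,4] − [0,4] + [0,1].
The resulting 9×6 matrix has rank 5, and its Smith normal form has invariant factors (1,1,1,1,1).

Now H_k = ker ∂_k / im ∂_{k+1}, so:

  H_0: rank C_0 − rank ∂_1 = 5 − 4 = 1, and the invariant factors of ∂_1 are all 1, so H_0 = Z.
  H_1: rank ker ∂_1 − rank ∂_2 = (9 − 4) − 5 = 0, and the invariant factors of ∂_2 are all 1, so H_1 = 0.
  H_2: rank ker ∂_2 − rank ∂_3 = (6 − 5) − 0 = 1, and there is no ∂_3, so H_2 = Z.

As a check, the Euler characteristic is 5 − 9 + 6 = 2, which agrees with 1 − 0 + 1 = 2.
(K is a triangulation of the 2-sphere S^2.)

H_0 = Z,  H_1 = 0,  H_2 = Z.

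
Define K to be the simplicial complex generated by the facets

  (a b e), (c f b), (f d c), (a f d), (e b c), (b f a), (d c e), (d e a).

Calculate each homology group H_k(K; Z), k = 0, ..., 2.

Fix the vertex order a < b < c < d < e < f and write every simplex with vertices in increasing order. Then dim K = 2 and the simplices of K are:

  0-simplices (6): a, b, c, d, e, f
  1-simplices (12): ab, ad, ae, af, bc, be, bf, cd, ce, cf, de, df
  2-simplices (8): abe, abf, ade, adf, bce, bcf, cde, cdf

Hence C_0 ≅ Z^6, C_1 ≅ Z^12, C_2 ≅ Z^8.

The boundary map ∂_1: C_1 → C_0 maps an edge to its endpoints' difference, ∂[p,q] = q − p. For instance
  ∂bc = c − b.
The resulting 6×12 matrix has rank 5, and its Smith normal form has invariant factors (1,1,1,1,1).

∂_2: C_2 → C_1 sends each 2-simplex [p,q,r] to [q,r] − [p,r] + [p,q]. For instance
  ∂adf = df − af + ad,
  ∂ade = de − ae + ad.
This gives a 12×8 integer matrix of rank 7; reducing to Smith normal form yields diagonal entries (1,1,1,1,1,1,1).

Computing H_k = (kernel of ∂_k) / (image of ∂_{k+1}):

  H_0: rank C_0 − rank ∂_1 = 6 − 5 = 1, and the invariant factors of ∂_1 are all 1, so H_0 ≅ Z.
  H_1: rank ker ∂_1 − rank ∂_2 = (12 − 5) − 7 = 0, and the invariant factors of ∂_2 are all 1, so H_1 ≅ 0.
  H_2: rank ker ∂_2 − rank ∂_3 = (8 − 7) − 0 = 1, and there is no ∂_3, so H_2 ≅ Z.

H_0 ≅ Z,  H_1 = 0,  H_2 ≅ Z.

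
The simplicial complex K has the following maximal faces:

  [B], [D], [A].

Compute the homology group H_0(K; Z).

H_0 = Z^3.

Take the total order A < B < D on the vertex set. Then K (dimension 0) consists of the simplices:

  0-simplices (3): A, B, D

so the chain groups are C_0 ≅ Z^3.

Now H_k = ker ∂_k / im ∂_{k+1}, so:

  H_0: rank C_0 − rank ∂_1 = 3 − 0 = 3, and there is no ∂_1, so H_0 ≅ Z^3.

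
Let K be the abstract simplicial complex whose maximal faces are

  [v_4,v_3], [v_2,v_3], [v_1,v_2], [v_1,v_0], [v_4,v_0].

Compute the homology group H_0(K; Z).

H_0 = Z.

Take the total order v_0 < v_1 < v_2 < v_3 < v_4 on the vertex set. Then K (dimension 1) consists of the simplices:

  0-simplices (5): [v_0], [v_1], [v_2], [v_3], [v_4]
  1-simplices (5): [v_0,v_1], [v_0,v_4], [v_1,v_2], [v_2,v_3], [v_3,v_4]

Hence C_0 ≅ Z^5, C_1 ≅ Z^5.

Boundary ∂_1: C_1 → C_0 is given by ∂[p,q] = [q] − [p]. For instance
  ∂[v_0,v_4] = [v_4] − [v_0].
As a 5×5 matrix over Z this has rank 4, with invariant factors (1,1,1,1).

Now H_k = ker ∂_k / im ∂_{k+1}, so:

  H_0: rank C_0 − rank ∂_1 = 5 − 4 = 1, and the invariant factors of ∂_1 are all 1, so H_0 = Z.

(K is a triangulation of the circle S^1.)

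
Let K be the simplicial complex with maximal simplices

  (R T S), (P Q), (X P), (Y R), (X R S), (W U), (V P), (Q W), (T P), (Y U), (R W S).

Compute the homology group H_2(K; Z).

Fix the vertex order P < Q < R < S < T < U < V < W < X < Y and write every simplex with vertices in increasing order. Then dim K = 2 and the simplices of K are:

  0-simplices (10): P, Q, R, S, T, U, V, W, X, Y
  1-simplices (15): PQ, PT, PV, PX, QW, RS, RT, RW, RX, RY, ST, SW, SX, UW, UY
  2-simplices (3): RST, RSW, RSX

giving chain groups C_0 ≅ Z^10, C_1 ≅ Z^15, C_2 ≅ Z^3.

∂_1: C_1 → C_0 sends each edge [p,q] (with p < q) to q − p. For instance
  ∂PQ = Q − P.
The 10×15 boundary matrix has rank 9 and Smith normal form diag(1,1,1,1,1,1,1,1,1).

Boundary ∂_2: C_2 → C_1 sends each 2-simplex [p,q,r] to [q,r] − [p,r] + [p,q]. For instance
  ∂RSW = SW − RW + RS,
  ∂RST = ST − RT + RS.
This gives a 15×3 integer matrix of rank 3; reducing to Smith normal form yields diagonal entries (1,1,1).

Now H_k = ker ∂_k / im ∂_{k+1}, so:

  H_2: rank ker ∂_2 − rank ∂_3 = (3 − 3) − 0 = 0, and there is no ∂_3, so H_2 ≅ 0.

H_2 ≅ 0.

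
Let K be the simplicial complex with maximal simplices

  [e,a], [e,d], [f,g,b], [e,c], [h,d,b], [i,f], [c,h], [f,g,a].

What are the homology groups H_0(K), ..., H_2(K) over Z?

We work with the vertex ordering a < b < c < d < e < f < g < h < i. The simplices of K, each written with vertices in increasing order, are:

  0-simplices (9): a, b, c, d, e, f, g, h, i
  1-simplices (13): ae, af, ag, bd, bf, bg, bh, ce, ch, de, dh, fg, fi
  2-simplices (3): afg, bdh, bfg

so the chain groups are C_0 ≅ Z^9, C_1 ≅ Z^13, C_2 ≅ Z^3.

The boundary map ∂_1: C_1 → C_0 sends each edge [p,q] (with p < q) to q − p.
The resulting 9×13 matrix has rank 8, and its Smith normal form has invariant factors (1,1,1,1,1,1,1,1).

Boundary ∂_2: C_2 → C_1 acts by ∂[p,q,r] = [q,r] − [p,r] + [p,q]. For instance
  ∂bdh = dh − bh + bd,
  ∂afg = fg − ag + af.
This gives a 13×3 integer matrix of rank 3; reducing to Smith normal form yields diagonal entries (1,1,1).

Computing H_k = (kernel of ∂_k) / (image of ∂_{k+1}):

  H_0: rank C_0 − rank ∂_1 = 9 − 8 = 1, and the invariant factors of ∂_1 are all 1, so H_0 = Z.
  H_1: rank ker ∂_1 − rank ∂_2 = (13 − 8) − 3 = 2, and the invariant factors of ∂_2 are all 1, so H_1 = Z^2.
  H_2: rank ker ∂_2 − rank ∂_3 = (3 − 3) − 0 = 0, and there is no ∂_3, so H_2 = 0.

H_0 = Z,  H_1 = Z^2,  H_2 = 0.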